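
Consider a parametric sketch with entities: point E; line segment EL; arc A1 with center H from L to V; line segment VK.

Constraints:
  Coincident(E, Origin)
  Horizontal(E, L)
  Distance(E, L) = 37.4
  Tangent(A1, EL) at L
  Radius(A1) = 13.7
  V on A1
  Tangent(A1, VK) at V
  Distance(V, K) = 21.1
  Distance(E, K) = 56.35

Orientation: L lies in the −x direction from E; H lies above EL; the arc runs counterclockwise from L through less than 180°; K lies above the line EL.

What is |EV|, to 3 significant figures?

35.4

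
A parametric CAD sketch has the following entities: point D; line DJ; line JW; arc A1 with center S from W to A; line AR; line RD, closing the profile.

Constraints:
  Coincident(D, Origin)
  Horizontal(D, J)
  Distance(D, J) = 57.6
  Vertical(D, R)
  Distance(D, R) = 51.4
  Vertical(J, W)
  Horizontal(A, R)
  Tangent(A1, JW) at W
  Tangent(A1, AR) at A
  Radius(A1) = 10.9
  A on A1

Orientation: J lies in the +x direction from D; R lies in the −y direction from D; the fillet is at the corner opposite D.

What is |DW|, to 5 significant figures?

70.413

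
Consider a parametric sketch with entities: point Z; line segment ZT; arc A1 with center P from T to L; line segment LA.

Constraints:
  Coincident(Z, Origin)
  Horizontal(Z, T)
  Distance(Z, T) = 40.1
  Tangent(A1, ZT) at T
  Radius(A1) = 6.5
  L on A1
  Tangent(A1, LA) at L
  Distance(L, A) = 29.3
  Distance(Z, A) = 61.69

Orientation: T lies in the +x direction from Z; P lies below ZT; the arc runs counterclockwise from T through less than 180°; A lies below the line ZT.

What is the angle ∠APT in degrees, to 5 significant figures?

158.24°

Z is at the origin; Z and T share the same y with |ZT| = 40.1 and T on the +x side, so T = (40.100, 0.0000). Since A1 is tangent to ZT there, PT ⟂ ZT, so P = T + (0, -6.5) = (40.100, -6.5000). Since PL ⟂ LA (tangency), |PA| = √(6.5² + 29.3²) = 30.012 regardless of where L sits on A1. So A lies on both circle(Z, 61.69) and circle(P, 30.012); the below-ZT intersection is A = (51.226, -34.374). L is the foot of the tangent from A: L = (34.728, -10.160).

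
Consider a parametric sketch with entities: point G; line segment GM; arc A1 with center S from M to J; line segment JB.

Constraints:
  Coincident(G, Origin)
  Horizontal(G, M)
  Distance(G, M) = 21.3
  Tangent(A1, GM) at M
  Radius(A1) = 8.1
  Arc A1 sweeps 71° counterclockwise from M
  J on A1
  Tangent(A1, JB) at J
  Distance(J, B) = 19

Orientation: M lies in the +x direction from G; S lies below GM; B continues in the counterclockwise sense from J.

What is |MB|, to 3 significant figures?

27.2

On A1, M sits at bearing 90° from S; a 71° counterclockwise sweep puts J at bearing 161°, so J = S + 8.1·(cos 161°, sin 161°) = (13.6, -5.46). Since A1 is tangent to JB there, SJ ⟂ JB, so JB runs along (−sin 161°, cos 161°); with |JB| = 19.0, B = (7.46, -23.4). Then |MB| = |B − M| = 27.2.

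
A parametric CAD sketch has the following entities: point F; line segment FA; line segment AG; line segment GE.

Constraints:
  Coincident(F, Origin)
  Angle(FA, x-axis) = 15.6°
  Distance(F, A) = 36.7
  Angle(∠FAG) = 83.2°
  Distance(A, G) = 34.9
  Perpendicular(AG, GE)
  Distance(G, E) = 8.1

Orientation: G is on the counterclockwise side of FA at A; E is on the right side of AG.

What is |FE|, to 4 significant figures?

54.01

F is at the origin; FA runs at 15.6° with length 36.7, so A = 36.7·(cos 15.6°, sin 15.6°) = (35.35, 9.869). ∠FAG = 83.2°, so AG runs at 15.6° + (180° − 83.2°) = 112.4° from the x-axis; with |AG| = 34.9, G = A + 34.9·(cos 112.4°, sin 112.4°) = (22.05, 42.14). AG is perpendicular to GE; with |GE| = 8.1 on the right of AG, E = G + 8.1·(0.9245, 0.3811) = (29.54, 45.22). Then |FE| = |E − F| = 54.01.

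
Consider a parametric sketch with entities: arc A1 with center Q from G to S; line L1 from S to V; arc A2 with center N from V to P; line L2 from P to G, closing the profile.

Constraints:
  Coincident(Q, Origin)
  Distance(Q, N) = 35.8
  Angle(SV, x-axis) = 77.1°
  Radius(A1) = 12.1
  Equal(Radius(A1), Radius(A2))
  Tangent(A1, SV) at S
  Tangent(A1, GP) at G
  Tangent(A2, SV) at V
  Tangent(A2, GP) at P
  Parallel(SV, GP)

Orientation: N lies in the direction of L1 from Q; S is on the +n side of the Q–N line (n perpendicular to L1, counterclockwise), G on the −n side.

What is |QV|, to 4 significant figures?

37.79

The slot axis is L1's direction at 77.1°, so u = (cos 77.1°, sin 77.1°) = (0.2233, 0.9748) and n = (−sin 77.1°, cos 77.1°) = (-0.9748, 0.2233). Q is at the origin and N lies 35.8 along u from Q, so N = 35.8·u = (7.992, 34.90). Tangency of A1 to both parallel lines with radius 12.1 puts S and G at Q ± 12.1·n: S = (-11.79, 2.701), G = (11.79, -2.701). Equal radii place V and P the same way about N: V = N + 12.1·n = (-3.802, 37.60), P = N − 12.1·n = (19.79, 32.20). Then |QV| = |V − Q| = 37.79.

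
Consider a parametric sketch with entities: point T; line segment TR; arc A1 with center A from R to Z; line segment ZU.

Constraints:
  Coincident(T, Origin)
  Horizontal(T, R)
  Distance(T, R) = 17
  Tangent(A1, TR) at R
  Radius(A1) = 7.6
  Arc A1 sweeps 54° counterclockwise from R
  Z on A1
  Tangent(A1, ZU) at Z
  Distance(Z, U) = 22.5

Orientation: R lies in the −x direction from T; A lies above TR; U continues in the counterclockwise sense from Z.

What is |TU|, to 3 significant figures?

21.5

T is at the origin; T and R share the same y with |TR| = 17.0 and R on the −x side, so R = (-17.0, 0.00). Tangency of A1 to TR means the radius AR is perpendicular to TR, so A = R + (0, 7.6) = (-17.0, 7.60). On A1, R sits at bearing -90° from A; a 54° counterclockwise sweep puts Z at bearing -36°, so Z = A + 7.6·(cos -36°, sin -36°) = (-10.9, 3.13). Since A1 is tangent to ZU there, AZ ⟂ ZU, so ZU runs along (−sin -36°, cos -36°); with |ZU| = 22.5, U = (2.37, 21.3). Then |TU| = |U − T| = 21.5.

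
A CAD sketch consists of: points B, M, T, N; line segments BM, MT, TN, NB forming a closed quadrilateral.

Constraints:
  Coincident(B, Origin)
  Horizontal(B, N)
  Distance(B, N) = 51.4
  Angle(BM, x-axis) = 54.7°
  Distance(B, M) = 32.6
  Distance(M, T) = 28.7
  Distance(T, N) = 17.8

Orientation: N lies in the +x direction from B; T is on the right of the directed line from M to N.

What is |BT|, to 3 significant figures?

33.8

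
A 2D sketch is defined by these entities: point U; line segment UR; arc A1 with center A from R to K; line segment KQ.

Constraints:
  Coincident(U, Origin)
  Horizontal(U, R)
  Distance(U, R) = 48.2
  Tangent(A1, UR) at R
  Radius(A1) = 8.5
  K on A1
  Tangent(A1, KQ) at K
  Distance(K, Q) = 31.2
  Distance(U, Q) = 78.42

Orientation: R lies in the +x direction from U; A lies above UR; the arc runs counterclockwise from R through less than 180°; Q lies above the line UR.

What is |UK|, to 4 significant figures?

55.41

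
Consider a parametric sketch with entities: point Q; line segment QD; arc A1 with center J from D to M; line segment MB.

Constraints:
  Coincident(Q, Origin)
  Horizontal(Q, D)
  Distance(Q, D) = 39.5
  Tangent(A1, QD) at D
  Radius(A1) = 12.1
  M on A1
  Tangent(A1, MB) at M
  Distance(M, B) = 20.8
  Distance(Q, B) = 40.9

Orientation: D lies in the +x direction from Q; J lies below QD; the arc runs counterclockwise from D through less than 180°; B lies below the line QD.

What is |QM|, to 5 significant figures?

29.598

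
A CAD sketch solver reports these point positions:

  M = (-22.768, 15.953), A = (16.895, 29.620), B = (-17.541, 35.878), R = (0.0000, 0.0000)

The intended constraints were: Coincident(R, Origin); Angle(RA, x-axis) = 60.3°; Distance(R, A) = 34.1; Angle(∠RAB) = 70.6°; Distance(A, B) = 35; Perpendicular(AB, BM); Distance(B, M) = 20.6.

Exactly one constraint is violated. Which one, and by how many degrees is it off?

Perpendicular(AB, BM) — off by 4.40°.

R = (0.00, 0.00) ✓; RA at 60.30° ✓; |RA| = 34.10 ✓; ∠RAB = 70.60° ✓; |AB| = 35.00 ✓; ∠(AB, BM) = 85.60° ✗; |BM| = 20.60 ✓.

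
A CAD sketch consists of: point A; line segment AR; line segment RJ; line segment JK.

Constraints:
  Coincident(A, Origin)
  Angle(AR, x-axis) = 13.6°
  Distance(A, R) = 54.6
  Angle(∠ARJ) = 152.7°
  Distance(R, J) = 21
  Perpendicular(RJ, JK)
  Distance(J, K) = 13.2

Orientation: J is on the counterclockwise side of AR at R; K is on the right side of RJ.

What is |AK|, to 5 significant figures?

79.343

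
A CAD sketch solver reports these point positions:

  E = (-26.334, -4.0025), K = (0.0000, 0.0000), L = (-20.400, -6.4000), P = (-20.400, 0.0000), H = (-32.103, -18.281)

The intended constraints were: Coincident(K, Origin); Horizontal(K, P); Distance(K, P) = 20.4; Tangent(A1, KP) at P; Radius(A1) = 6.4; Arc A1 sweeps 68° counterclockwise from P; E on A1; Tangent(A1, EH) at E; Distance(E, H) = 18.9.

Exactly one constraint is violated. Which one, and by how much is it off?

Distance(E, H) = 18.9 — off by 3.50.

K = (0.00, 0.00) ✓; K.y = 0.00, P.y = 0.00 ✓; |KP| = 20.40 ✓; ∠(LP, PK) = 90.00° ✓; |LP| = 6.400 ✓; bearing(L→E) − bearing(L→P) = 68.00° ✓; |LE| = 6.400 ✓; ∠(LE, EH) = 90.00° ✓; |EH| = 15.40 ✗.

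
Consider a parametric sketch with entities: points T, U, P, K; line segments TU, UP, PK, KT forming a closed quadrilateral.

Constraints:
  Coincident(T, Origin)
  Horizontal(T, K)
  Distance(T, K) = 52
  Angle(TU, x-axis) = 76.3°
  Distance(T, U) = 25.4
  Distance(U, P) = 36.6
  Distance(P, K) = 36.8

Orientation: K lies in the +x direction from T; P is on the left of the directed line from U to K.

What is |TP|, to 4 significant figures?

54.07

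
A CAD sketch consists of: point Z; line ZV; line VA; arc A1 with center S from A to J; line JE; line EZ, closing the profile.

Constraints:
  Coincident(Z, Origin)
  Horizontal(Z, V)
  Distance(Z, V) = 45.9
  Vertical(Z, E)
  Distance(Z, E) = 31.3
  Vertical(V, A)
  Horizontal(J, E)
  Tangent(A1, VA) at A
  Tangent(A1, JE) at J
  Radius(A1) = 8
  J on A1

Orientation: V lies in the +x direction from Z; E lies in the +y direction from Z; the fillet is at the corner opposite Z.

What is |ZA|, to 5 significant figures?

51.475

Z is at the origin; ZV is horizontal with |ZV| = 45.9 and V on the +x side, so V = (45.900, 0.0000). Z and E share the same x with |ZE| = 31.3 and E on the +y side, so E = (0.0000, 31.300). The virtual corner opposite Z is at (45.900, 31.300). A1 meets VA tangentially, so SA is at right angles to VA and since A1 is tangent to JE there, SJ ⟂ JE, with radius 8.0, so the center S sits 8.0 in from both sides at S = (37.900, 23.300). That places the tangent points at A = (45.900, 23.300) on VA and J = (37.900, 31.300) on JE. Then |ZA| = |A − Z| = 51.475.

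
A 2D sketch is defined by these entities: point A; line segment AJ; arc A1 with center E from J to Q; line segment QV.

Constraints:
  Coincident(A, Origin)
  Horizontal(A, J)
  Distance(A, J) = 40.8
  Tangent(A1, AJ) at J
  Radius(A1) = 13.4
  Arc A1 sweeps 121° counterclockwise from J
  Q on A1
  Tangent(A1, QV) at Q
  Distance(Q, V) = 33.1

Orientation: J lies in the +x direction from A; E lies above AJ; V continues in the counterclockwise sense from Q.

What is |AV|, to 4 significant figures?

60.09

A is at the origin; AJ is horizontal with |AJ| = 40.8 and J on the +x side, so J = (40.80, 0.000). Since A1 is tangent to AJ there, EJ ⟂ AJ, so E = J + (0, 13.4) = (40.80, 13.40). On A1, J sits at bearing -90° from E; a 121° counterclockwise sweep puts Q at bearing 31°, so Q = E + 13.4·(cos 31°, sin 31°) = (52.29, 20.30). Tangency of A1 to QV means the radius EQ is perpendicular to QV, so QV runs along (−sin 31°, cos 31°); with |QV| = 33.1, V = (35.24, 48.67). Then |AV| = |V − A| = 60.09.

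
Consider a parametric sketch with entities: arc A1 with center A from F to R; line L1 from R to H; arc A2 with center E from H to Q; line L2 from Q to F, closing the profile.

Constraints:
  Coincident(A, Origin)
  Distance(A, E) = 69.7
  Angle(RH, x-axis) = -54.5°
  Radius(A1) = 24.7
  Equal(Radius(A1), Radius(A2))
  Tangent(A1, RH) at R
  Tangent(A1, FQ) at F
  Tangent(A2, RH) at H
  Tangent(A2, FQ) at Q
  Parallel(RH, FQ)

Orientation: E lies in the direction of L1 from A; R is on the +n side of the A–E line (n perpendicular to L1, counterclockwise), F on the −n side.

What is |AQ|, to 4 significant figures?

73.95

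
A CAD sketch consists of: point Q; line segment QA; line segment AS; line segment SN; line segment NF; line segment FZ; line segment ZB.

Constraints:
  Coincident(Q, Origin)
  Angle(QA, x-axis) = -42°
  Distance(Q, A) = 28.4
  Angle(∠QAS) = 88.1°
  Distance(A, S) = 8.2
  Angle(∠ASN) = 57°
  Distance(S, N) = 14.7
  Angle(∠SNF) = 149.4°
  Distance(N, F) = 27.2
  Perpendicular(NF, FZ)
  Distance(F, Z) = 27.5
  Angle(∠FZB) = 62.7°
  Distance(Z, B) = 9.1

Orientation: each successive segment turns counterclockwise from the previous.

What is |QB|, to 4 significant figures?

40.09

NF is perpendicular to FZ, so FZ runs at -66.50°; with |FZ| = 27.5, Z = (-2.179, -46.98). ∠FZB = 62.7° gives ZB at 50.80° from the x-axis; with |ZB| = 9.1, B = (3.573, -39.93). Then |QB| = |B − Q| = 40.09.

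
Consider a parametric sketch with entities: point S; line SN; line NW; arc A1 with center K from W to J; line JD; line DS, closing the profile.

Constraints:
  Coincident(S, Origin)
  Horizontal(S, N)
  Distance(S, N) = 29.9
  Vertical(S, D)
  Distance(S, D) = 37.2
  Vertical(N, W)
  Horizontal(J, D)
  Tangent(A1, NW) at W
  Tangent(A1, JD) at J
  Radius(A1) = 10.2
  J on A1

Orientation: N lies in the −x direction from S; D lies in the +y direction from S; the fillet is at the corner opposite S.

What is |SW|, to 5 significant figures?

40.287

S is at the origin; SN is horizontal with |SN| = 29.9 and N on the −x side, so N = (-29.900, 0.0000). SD is vertical with |SD| = 37.2 and D on the +y side, so D = (0.0000, 37.200). The virtual corner opposite S is at (-29.900, 37.200). A1 meets NW tangentially, so KW is at right angles to NW and A1 meets JD tangentially, so KJ is at right angles to JD, with radius 10.2, so the center K sits 10.2 in from both sides at K = (-19.700, 27.000). That places the tangent points at W = (-29.900, 27.000) on NW and J = (-19.700, 37.200) on JD. Then |SW| = |W − S| = 40.287.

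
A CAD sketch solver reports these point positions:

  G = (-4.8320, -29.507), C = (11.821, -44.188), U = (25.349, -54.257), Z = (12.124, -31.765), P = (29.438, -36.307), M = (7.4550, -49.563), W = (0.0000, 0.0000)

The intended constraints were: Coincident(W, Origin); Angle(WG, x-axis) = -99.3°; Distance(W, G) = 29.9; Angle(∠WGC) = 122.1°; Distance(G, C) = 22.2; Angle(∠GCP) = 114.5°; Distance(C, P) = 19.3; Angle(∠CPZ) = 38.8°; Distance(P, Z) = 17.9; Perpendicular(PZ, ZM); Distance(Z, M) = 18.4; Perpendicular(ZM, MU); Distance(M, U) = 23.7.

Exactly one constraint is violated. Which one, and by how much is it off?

Distance(M, U) = 23.7 — off by 5.20.

W = (0.00, 0.00) ✓; WG at -99.30° ✓; |WG| = 29.90 ✓; ∠WGC = 122.1° ✓; |GC| = 22.20 ✓; ∠GCP = 114.5° ✓; |CP| = 19.30 ✓; ∠CPZ = 38.80° ✓; |PZ| = 17.90 ✓; ∠(PZ, ZM) = 90.00° ✓; |ZM| = 18.40 ✓; ∠(ZM, MU) = 90.00° ✓; |MU| = 18.50 ✗.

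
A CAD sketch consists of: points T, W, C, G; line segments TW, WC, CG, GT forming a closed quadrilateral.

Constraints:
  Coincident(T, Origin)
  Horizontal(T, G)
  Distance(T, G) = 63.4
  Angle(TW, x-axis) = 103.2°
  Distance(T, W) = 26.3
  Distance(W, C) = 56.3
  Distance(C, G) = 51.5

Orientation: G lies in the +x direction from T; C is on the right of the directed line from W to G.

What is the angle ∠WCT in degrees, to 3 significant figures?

10.6°

Checks: T = (0.00, 0.00) ✓; |WC| = 56.30 ✓; |CG| = 51.50 ✓.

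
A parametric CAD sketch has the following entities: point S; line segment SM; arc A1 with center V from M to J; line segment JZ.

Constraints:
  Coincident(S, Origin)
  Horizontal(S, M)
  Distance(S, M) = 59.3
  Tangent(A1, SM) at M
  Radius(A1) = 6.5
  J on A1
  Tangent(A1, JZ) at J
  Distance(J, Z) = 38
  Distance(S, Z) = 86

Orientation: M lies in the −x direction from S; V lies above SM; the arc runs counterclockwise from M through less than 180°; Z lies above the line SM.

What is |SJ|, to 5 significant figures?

54.871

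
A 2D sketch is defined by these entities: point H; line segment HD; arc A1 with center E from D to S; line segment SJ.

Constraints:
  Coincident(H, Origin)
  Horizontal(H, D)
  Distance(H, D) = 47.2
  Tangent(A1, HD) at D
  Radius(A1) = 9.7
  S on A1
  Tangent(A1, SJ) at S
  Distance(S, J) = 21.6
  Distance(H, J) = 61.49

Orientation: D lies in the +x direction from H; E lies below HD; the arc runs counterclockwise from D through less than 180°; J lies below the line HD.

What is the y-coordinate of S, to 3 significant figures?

-15.4

H is at the origin; H and D share the same y with |HD| = 47.2 and D on the +x side, so D = (47.2, 0.00). Tangency of A1 to HD means the radius ED is perpendicular to HD, so E = D + (0, -9.7) = (47.2, -9.70). Since ES ⟂ SJ (tangency), |EJ| = √(9.7² + 21.6²) = 23.7 regardless of where S sits on A1. So J lies on both circle(H, 61.49) and circle(E, 23.7); the below-HD intersection is J = (52.0, -32.9). S is the foot of the tangent from J: S = (39.3, -15.4).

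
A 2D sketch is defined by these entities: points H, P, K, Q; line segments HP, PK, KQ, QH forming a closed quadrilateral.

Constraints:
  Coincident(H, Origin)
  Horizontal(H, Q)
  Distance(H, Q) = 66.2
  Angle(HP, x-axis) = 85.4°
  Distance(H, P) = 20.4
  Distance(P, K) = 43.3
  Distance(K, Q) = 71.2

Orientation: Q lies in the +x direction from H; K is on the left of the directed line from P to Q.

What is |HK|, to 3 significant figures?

62.2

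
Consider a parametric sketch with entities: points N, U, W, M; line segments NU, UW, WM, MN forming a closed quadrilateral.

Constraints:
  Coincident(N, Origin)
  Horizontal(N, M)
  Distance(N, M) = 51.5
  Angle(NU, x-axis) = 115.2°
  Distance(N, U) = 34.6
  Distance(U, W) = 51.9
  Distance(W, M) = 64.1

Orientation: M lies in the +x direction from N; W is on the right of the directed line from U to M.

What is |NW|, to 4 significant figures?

22.34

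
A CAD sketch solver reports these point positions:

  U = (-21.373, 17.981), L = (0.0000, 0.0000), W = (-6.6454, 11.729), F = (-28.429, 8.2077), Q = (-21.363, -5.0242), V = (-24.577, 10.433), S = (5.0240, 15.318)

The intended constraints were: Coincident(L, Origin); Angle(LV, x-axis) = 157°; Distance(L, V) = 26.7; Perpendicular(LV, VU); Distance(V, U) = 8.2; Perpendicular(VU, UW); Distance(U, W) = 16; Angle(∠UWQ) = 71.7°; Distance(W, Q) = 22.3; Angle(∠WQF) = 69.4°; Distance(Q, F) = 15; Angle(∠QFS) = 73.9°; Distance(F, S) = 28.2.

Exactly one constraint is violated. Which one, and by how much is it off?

Distance(F, S) = 28.2 — off by 6.00.

L = (0.00, 0.00) ✓; LV at 157.0° ✓; |LV| = 26.70 ✓; ∠(LV, VU) = 90.00° ✓; |VU| = 8.200 ✓; ∠(VU, UW) = 90.00° ✓; |UW| = 16.00 ✓; ∠UWQ = 71.70° ✓; |WQ| = 22.30 ✓; ∠WQF = 69.40° ✓; |QF| = 15.00 ✓; ∠QFS = 73.90° ✓; |FS| = 34.20 ✗.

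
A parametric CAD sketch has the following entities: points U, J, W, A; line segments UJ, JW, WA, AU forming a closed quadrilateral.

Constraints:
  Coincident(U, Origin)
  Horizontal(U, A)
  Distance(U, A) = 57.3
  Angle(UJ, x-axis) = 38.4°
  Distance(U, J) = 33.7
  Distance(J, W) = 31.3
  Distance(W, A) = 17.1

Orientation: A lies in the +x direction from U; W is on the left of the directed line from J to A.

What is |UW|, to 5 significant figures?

59.964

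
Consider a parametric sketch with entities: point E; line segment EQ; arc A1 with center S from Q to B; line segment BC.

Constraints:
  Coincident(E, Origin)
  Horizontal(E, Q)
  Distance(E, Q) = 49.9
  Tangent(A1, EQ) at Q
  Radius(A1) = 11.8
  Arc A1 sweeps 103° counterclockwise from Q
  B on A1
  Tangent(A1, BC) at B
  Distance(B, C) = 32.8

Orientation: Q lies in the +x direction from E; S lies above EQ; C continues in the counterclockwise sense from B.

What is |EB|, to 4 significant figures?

63.08

A1 meets EQ tangentially, so SQ is at right angles to EQ, so S = Q + (0, 11.8) = (49.90, 11.80). On A1, Q sits at bearing -90° from S; a 103° counterclockwise sweep puts B at bearing 13°, so B = S + 11.8·(cos 13°, sin 13°) = (61.40, 14.45). Then |EB| = |B − E| = 63.08.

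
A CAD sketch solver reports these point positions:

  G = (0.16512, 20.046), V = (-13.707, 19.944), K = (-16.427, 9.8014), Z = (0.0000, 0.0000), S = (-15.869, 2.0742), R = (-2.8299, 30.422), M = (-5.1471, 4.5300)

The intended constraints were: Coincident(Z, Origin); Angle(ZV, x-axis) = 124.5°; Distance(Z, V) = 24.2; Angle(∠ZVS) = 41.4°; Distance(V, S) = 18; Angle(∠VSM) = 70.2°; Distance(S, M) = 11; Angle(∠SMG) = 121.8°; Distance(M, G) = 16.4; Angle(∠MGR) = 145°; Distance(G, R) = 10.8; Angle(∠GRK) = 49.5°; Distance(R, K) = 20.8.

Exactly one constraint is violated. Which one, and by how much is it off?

Distance(R, K) = 20.8 — off by 3.90.

Z = (0.00, 0.00) ✓; ZV at 124.5° ✓; |ZV| = 24.20 ✓; ∠ZVS = 41.40° ✓; |VS| = 18.00 ✓; ∠VSM = 70.20° ✓; |SM| = 11.00 ✓; ∠SMG = 121.8° ✓; |MG| = 16.40 ✓; ∠MGR = 145.0° ✓; |GR| = 10.80 ✓; ∠GRK = 49.50° ✓; |RK| = 24.70 ✗.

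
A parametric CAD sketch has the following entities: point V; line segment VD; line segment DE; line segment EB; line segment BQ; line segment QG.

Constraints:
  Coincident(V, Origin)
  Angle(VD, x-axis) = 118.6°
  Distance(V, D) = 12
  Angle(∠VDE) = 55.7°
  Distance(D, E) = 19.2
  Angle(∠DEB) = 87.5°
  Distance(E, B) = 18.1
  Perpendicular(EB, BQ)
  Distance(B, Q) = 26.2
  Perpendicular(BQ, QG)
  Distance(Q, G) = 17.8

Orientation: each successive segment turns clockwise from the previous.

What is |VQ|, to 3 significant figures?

16.1

∠DEB = 87.5° gives EB at -98.2° from the x-axis; with |EB| = 18.1, B = (10.8, -9.29). EB ⟂ BQ, so BQ runs at 172°; with |BQ| = 26.2, Q = (-15.2, -5.55). Then |VQ| = |Q − V| = 16.1.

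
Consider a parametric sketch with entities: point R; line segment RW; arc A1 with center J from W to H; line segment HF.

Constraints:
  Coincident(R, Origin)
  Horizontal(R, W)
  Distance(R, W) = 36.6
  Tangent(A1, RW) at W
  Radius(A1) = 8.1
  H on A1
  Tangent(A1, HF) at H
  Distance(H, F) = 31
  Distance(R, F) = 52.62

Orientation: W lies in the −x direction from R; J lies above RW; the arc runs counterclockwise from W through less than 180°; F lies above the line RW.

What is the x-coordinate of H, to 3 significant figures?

-28.6

Checks: R.y = 0.00, W.y = 0.00 ✓; |JH| = 8.100 ✓; ∠(JH, HF) = 90.00° ✓; |HF| = 31.00 ✓; |RF| = 52.62 ✓.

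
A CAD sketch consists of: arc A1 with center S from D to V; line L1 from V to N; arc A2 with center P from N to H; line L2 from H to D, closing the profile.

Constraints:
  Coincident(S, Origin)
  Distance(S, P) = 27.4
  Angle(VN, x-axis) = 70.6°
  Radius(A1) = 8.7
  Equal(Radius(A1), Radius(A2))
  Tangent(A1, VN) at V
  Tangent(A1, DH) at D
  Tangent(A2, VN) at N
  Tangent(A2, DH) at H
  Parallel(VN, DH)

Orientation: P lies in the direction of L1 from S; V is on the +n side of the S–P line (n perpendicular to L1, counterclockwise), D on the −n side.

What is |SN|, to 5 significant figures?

28.748

Tangency of A1 to both parallel lines with radius 8.7 puts V and D at S ± 8.7·n: V = (-8.2060, 2.8898), D = (8.2060, -2.8898). Equal radii place N and H the same way about P: N = P + 8.7·n = (0.89518, 28.734), H = P − 8.7·n = (17.307, 22.954). Then |SN| = |N − S| = 28.748.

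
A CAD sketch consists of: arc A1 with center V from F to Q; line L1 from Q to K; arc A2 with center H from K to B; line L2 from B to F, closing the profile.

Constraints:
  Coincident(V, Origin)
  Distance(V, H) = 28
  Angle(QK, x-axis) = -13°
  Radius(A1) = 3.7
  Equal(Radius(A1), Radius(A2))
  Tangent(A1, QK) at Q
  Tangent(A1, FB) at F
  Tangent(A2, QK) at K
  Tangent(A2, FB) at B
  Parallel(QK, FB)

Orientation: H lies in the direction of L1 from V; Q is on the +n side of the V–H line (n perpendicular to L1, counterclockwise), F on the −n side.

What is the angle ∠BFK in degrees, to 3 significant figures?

14.8°

The slot axis is L1's direction at -13.0°, so u = (cos -13.0°, sin -13.0°) = (0.974, -0.225) and n = (−sin -13.0°, cos -13.0°) = (0.225, 0.974). V is at the origin and H lies 28.0 along u from V, so H = 28.0·u = (27.3, -6.30). Tangency of A1 to both parallel lines with radius 3.7 puts Q and F at V ± 3.7·n: Q = (0.832, 3.61), F = (-0.832, -3.61). Equal radii place K and B the same way about H: K = H + 3.7·n = (28.1, -2.69), B = H − 3.7·n = (26.5, -9.90). Then cos ∠BFK = FB·FK / (|FB||FK|), giving 14.8°.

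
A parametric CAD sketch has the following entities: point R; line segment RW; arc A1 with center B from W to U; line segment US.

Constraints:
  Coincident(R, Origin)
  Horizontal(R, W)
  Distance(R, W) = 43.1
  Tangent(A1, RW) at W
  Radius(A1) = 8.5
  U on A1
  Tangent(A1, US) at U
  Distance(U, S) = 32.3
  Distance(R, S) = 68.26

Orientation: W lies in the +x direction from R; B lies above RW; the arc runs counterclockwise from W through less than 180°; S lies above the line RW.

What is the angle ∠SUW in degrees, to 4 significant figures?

138.7°

R is at the origin; R and W share the same y with |RW| = 43.1 and W on the +x side, so W = (43.10, 0.000). A1 meets RW tangentially, so BW is at right angles to RW, so B = W + (0, 8.5) = (43.10, 8.500). Since BU ⟂ US (tangency), |BS| = √(8.5² + 32.3²) = 33.40 regardless of where U sits on A1. So S lies on both circle(R, 68.26) and circle(B, 33.40); the above-RW intersection is S = (55.73, 39.42). U is the foot of the tangent from S: U = (51.53, 7.395).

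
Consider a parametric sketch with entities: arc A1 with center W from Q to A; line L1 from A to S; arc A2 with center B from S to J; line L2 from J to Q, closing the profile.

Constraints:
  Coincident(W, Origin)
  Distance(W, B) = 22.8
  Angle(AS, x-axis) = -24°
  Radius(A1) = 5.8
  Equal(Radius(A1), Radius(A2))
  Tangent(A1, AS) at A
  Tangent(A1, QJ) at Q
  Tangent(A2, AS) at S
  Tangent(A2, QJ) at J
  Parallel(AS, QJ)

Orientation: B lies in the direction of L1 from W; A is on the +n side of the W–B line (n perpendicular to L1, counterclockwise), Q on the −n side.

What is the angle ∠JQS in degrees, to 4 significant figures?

26.97°

The slot axis is L1's direction at -24.0°, so u = (cos -24.0°, sin -24.0°) = (0.9135, -0.4067) and n = (−sin -24.0°, cos -24.0°) = (0.4067, 0.9135). W is at the origin and B lies 22.8 along u from W, so B = 22.8·u = (20.83, -9.274). Tangency of A1 to both parallel lines with radius 5.8 puts A and Q at W ± 5.8·n: A = (2.359, 5.299), Q = (-2.359, -5.299). Equal radii place S and J the same way about B: S = B + 5.8·n = (23.19, -3.975), J = B − 5.8·n = (18.47, -14.57). Then cos ∠JQS = QJ·QS / (|QJ||QS|), giving 26.97°.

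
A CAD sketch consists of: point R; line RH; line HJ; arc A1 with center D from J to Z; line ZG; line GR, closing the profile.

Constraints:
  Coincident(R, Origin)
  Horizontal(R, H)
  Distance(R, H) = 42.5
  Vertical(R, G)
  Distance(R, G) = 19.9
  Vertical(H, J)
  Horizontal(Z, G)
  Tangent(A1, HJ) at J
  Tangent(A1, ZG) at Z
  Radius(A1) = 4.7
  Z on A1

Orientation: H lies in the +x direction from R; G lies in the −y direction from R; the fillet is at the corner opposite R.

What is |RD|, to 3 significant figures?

40.7

R is at the origin; RH is horizontal with |RH| = 42.5 and H on the +x side, so H = (42.5, 0.00). RG is vertical with |RG| = 19.9 and G on the −y side, so G = (0.00, -19.9). The virtual corner opposite R is at (42.5, -19.9). The tangent condition forces DJ to be normal to HJ and since A1 is tangent to ZG there, DZ ⟂ ZG, with radius 4.7, so the center D sits 4.7 in from both sides at D = (37.8, -15.2). Then |RD| = |D − R| = 40.7.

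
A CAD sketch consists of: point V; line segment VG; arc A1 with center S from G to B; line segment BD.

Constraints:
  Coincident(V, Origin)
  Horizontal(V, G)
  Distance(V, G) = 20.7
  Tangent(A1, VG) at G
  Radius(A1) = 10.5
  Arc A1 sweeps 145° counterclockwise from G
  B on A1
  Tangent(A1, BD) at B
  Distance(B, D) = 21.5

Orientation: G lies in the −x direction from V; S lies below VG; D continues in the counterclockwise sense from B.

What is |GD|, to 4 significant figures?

33.50

On A1, G sits at bearing 90° from S; a 145° counterclockwise sweep puts B at bearing 235°, so B = S + 10.5·(cos 235°, sin 235°) = (-26.72, -19.10). Tangency of A1 to BD means the radius SB is perpendicular to BD, so BD runs along (−sin 235°, cos 235°); with |BD| = 21.5, D = (-9.111, -31.43). Then |GD| = |D − G| = 33.50.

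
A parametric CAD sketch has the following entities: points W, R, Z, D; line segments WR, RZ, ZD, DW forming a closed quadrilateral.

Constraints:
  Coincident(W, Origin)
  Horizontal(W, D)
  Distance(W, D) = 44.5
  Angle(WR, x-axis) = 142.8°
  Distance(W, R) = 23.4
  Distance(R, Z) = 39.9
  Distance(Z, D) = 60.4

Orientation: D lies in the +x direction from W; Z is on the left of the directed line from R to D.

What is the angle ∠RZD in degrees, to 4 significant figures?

77.37°

Checks: |RZ| = 39.90 ✓; |ZD| = 60.40 ✓.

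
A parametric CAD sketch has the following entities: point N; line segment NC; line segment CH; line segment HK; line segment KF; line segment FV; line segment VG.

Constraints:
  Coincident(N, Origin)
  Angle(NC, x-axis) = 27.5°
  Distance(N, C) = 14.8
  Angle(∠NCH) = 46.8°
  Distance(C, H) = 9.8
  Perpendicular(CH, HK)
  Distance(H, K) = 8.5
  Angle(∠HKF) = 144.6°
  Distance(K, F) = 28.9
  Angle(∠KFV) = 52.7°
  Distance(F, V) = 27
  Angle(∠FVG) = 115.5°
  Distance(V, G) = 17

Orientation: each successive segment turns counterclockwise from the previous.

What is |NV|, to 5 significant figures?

25.504

N is at the origin; NC runs at 27.5° with length 14.8, so C = (13.128, 6.8339). ∠NCH = 46.8° gives CH at 160.70° from the x-axis; with |CH| = 9.8, H = (3.8785, 10.073). CH ⟂ HK, so HK runs at -109.30°; with |HK| = 8.5, K = (1.0691, 2.0506). ∠HKF = 144.6° gives KF at -73.900° from the x-axis; with |KF| = 28.9, F = (9.0835, -25.716). ∠KFV = 52.7° gives FV at 53.400° from the x-axis; with |FV| = 27.0, V = (25.182, -4.0398). Then |NV| = |V − N| = 25.504.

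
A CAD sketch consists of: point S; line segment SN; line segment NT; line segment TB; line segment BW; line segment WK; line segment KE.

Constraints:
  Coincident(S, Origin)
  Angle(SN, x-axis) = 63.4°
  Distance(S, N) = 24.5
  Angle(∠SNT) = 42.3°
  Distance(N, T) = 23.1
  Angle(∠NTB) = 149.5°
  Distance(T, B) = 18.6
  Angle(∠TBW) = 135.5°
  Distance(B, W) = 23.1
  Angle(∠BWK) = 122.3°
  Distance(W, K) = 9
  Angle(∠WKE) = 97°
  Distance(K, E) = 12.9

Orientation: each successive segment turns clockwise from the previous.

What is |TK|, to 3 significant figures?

41.5

S is at the origin; SN runs at 63.4° with length 24.5, so N = (11.0, 21.9). ∠SNT = 42.3° gives NT at -74.3° from the x-axis; with |NT| = 23.1, T = (17.2, -0.331). ∠NTB = 149.5° gives TB at -105° from the x-axis; with |TB| = 18.6, B = (12.5, -18.3). ∠TBW = 135.5° gives BW at -149° from the x-axis; with |BW| = 23.1, W = (-7.39, -30.1). ∠BWK = 122.3° gives WK at 153° from the x-axis; with |WK| = 9.0, K = (-15.4, -26.0). Then |TK| = |K − T| = 41.5.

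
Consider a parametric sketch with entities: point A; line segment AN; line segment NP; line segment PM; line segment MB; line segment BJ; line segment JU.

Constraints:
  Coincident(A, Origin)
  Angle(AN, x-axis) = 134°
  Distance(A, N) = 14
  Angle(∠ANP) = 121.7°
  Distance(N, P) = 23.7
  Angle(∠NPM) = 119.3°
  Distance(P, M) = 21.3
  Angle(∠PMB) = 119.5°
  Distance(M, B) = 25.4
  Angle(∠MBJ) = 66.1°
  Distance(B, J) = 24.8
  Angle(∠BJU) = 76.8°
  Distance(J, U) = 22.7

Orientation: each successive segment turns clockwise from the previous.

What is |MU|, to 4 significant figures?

9.393

A is at the origin; AN runs at 134.0° with length 14.0, so N = (-9.725, 10.07). ∠ANP = 121.7° gives NP at 75.70° from the x-axis; with |NP| = 23.7, P = (-3.871, 33.04). ∠NPM = 119.3° gives PM at 15.00° from the x-axis; with |PM| = 21.3, M = (16.70, 38.55). ∠PMB = 119.5° gives MB at -45.50° from the x-axis; with |MB| = 25.4, B = (34.51, 20.43). ∠MBJ = 66.1° gives BJ at -159.4° from the x-axis; with |BJ| = 24.8, J = (11.29, 11.71). ∠BJU = 76.8° gives JU at 97.40° from the x-axis; with |JU| = 22.7, U = (8.368, 34.22). Then |MU| = |U − M| = 9.393.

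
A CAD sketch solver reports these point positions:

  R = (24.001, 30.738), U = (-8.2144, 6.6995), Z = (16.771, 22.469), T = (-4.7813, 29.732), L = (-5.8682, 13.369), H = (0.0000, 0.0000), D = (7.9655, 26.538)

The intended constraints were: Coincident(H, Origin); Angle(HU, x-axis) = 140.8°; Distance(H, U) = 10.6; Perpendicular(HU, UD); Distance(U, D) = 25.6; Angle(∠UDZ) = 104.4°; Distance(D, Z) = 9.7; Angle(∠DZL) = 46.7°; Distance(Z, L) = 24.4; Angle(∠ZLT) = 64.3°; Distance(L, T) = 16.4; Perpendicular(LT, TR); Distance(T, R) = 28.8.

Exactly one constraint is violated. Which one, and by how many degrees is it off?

Perpendicular(LT, TR) — off by 5.80°.

H = (0.00, 0.00) ✓; HU at 140.8° ✓; |HU| = 10.60 ✓; ∠(HU, UD) = 90.00° ✓; |UD| = 25.60 ✓; ∠UDZ = 104.4° ✓; |DZ| = 9.700 ✓; ∠DZL = 46.70° ✓; |ZL| = 24.40 ✓; ∠ZLT = 64.30° ✓; |LT| = 16.40 ✓; ∠(LT, TR) = 84.20° ✗; |TR| = 28.80 ✓.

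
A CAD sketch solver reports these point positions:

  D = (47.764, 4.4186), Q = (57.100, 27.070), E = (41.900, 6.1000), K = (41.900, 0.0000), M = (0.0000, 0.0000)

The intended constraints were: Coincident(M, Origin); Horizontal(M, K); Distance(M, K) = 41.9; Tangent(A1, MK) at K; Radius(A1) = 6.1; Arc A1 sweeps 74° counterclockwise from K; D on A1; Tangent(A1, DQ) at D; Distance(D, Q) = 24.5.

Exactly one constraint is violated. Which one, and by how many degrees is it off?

Tangent(A1, DQ) at D — off by 6.40°.

M = (0.00, 0.00) ✓; M.y = 0.00, K.y = 0.00 ✓; |MK| = 41.90 ✓; ∠(EK, KM) = 90.00° ✓; |EK| = 6.100 ✓; bearing(E→D) − bearing(E→K) = 74.00° ✓; |ED| = 6.100 ✓; ∠(ED, DQ) = 96.40° ✗; |DQ| = 24.50 ✓.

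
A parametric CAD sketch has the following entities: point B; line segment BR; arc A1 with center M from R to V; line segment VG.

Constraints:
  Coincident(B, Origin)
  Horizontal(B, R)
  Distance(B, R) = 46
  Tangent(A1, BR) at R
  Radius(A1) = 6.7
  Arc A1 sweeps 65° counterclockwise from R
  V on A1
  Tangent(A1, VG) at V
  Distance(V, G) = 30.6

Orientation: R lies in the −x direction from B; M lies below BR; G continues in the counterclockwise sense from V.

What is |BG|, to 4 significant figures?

72.28

B is at the origin; B and R share the same y with |BR| = 46.0 and R on the −x side, so R = (-46.00, 0.000). Tangency of A1 to BR means the radius MR is perpendicular to BR, so M = R + (0, -6.7) = (-46.00, -6.700). On A1, R sits at bearing 90° from M; a 65° counterclockwise sweep puts V at bearing 155°, so V = M + 6.7·(cos 155°, sin 155°) = (-52.07, -3.868). Since A1 is tangent to VG there, MV ⟂ VG, so VG runs along (−sin 155°, cos 155°); with |VG| = 30.6, G = (-65.00, -31.60). Then |BG| = |G − B| = 72.28.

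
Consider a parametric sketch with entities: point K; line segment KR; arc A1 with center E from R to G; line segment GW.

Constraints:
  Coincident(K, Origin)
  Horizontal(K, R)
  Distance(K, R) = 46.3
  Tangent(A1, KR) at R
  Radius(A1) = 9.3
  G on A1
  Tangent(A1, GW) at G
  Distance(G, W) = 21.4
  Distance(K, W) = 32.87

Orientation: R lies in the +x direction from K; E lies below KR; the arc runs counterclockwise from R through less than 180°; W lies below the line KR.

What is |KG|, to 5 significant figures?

39.145

K is at the origin; K and R share the same y with |KR| = 46.3 and R on the +x side, so R = (46.300, 0.0000). Since A1 is tangent to KR there, ER ⟂ KR, so E = R + (0, -9.3) = (46.300, -9.3000). Since EG ⟂ GW (tangency), |EW| = √(9.3² + 21.4²) = 23.333 regardless of where G sits on A1. So W lies on both circle(K, 32.87) and circle(E, 23.333); the below-KR intersection is W = (25.775, -20.398). G is the foot of the tangent from W: G = (38.983, -3.5602).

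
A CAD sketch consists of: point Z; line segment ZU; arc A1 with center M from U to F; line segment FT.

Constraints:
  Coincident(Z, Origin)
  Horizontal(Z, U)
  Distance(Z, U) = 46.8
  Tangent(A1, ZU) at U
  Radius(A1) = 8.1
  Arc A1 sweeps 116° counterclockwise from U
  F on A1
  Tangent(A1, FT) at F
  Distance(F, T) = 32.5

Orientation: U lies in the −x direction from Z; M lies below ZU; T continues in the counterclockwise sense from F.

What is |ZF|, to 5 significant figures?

55.321

The tangent condition forces MU to be normal to ZU, so M = U + (0, -8.1) = (-46.800, -8.1000). On A1, U sits at bearing 90° from M; a 116° counterclockwise sweep puts F at bearing 206°, so F = M + 8.1·(cos 206°, sin 206°) = (-54.080, -11.651). Then |ZF| = |F − Z| = 55.321.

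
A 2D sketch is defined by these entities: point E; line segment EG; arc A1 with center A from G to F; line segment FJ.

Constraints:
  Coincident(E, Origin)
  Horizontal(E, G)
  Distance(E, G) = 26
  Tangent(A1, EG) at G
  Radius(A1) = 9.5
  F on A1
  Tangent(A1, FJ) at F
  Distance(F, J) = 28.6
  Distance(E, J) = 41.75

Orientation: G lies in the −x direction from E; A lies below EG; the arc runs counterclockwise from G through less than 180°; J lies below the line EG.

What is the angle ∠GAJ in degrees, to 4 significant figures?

162.3°

E is at the origin; E and G share the same y with |EG| = 26.0 and G on the −x side, so G = (-26.00, 0.000). A1 meets EG tangentially, so AG is at right angles to EG, so A = G + (0, -9.5) = (-26.00, -9.500). Since AF ⟂ FJ (tangency), |AJ| = √(9.5² + 28.6²) = 30.14 regardless of where F sits on A1. So J lies on both circle(E, 41.75) and circle(A, 30.14); the below-EG intersection is J = (-16.83, -38.21). F is the foot of the tangent from J: F = (-33.68, -15.10).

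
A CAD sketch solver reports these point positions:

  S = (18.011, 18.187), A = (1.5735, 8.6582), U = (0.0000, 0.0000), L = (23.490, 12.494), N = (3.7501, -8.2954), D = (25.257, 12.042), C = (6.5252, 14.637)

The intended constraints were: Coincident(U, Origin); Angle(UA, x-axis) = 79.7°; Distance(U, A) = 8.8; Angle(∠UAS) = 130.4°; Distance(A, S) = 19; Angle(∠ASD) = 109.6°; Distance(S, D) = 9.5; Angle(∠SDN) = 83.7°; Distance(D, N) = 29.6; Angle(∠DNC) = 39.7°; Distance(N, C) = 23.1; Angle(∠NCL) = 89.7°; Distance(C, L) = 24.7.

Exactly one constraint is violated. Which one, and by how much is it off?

Distance(C, L) = 24.7 — off by 7.60.

U = (0.00, 0.00) ✓; UA at 79.70° ✓; |UA| = 8.800 ✓; ∠UAS = 130.4° ✓; |AS| = 19.00 ✓; ∠ASD = 109.6° ✓; |SD| = 9.501 ✓; ∠SDN = 83.70° ✓; |DN| = 29.60 ✓; ∠DNC = 39.70° ✓; |NC| = 23.10 ✓; ∠NCL = 89.70° ✓; |CL| = 17.10 ✗.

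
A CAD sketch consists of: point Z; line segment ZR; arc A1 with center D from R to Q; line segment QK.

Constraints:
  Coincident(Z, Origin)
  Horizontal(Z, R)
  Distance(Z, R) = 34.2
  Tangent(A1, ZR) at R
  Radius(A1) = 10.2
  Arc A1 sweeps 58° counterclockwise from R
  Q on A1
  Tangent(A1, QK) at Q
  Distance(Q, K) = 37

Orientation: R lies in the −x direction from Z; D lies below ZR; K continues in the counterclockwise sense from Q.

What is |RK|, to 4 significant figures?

45.90

Z is at the origin; ZR is horizontal with |ZR| = 34.2 and R on the −x side, so R = (-34.20, 0.000). A1 meets ZR tangentially, so DR is at right angles to ZR, so D = R + (0, -10.2) = (-34.20, -10.20). On A1, R sits at bearing 90° from D; a 58° counterclockwise sweep puts Q at bearing 148°, so Q = D + 10.2·(cos 148°, sin 148°) = (-42.85, -4.795). Since A1 is tangent to QK there, DQ ⟂ QK, so QK runs along (−sin 148°, cos 148°); with |QK| = 37.0, K = (-62.46, -36.17). Then |RK| = |K − R| = 45.90.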